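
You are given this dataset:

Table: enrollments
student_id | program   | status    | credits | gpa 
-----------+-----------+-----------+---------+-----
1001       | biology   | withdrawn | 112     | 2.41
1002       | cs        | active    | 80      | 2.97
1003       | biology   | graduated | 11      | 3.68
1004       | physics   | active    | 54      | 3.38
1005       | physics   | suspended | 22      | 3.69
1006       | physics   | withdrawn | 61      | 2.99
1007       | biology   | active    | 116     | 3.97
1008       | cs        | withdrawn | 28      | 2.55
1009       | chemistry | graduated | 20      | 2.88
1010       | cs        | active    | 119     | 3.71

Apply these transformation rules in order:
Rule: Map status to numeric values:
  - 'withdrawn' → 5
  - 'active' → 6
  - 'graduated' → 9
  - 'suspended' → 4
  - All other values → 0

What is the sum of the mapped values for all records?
61

Step 1: Apply mapping to each record
Step 2: Count by status:
  'withdrawn': 3 records × 5 = 15
  'active': 4 records × 6 = 24
  'graduated': 2 records × 9 = 18
  'suspended': 1 records × 4 = 4
Step 3: Sum all mapped values = 61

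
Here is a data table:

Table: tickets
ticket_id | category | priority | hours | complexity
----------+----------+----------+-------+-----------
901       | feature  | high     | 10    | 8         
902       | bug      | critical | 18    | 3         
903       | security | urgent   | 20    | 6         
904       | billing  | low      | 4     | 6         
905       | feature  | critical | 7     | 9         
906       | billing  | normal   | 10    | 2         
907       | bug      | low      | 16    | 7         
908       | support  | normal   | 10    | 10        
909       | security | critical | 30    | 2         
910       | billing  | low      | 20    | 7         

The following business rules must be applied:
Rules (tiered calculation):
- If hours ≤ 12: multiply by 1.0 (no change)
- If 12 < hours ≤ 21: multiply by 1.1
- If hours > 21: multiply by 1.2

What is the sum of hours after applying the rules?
158.4

Step 1: Tier 1 (hours ≤ 12): 5 records, sum = 41 × 1.0 = 41.0
Step 2: Tier 2 (12 < hours ≤ 21): 4 records, sum = 74 × 1.1 = 81.4
Step 3: Tier 3 (hours > 21): 1 records, sum = 30 × 1.2 = 36.0
Step 4: Final sum = 41.0 + 81.4 + 36.0 = 158.4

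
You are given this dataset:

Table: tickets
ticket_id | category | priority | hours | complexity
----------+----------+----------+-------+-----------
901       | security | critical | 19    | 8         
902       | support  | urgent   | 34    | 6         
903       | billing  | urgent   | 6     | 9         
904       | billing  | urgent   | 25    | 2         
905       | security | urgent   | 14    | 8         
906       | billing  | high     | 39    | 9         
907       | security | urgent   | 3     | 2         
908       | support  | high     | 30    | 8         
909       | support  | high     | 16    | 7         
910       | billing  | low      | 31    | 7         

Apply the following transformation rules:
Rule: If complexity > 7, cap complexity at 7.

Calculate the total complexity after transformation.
59

Step 1: 5 records have complexity > 7
Step 2: These records originally summed to 42
Step 3: After capping: 5 × 7 = 35
Step 4: Unaffected records sum: 24
Step 5: Final sum = 35 + 24 = 59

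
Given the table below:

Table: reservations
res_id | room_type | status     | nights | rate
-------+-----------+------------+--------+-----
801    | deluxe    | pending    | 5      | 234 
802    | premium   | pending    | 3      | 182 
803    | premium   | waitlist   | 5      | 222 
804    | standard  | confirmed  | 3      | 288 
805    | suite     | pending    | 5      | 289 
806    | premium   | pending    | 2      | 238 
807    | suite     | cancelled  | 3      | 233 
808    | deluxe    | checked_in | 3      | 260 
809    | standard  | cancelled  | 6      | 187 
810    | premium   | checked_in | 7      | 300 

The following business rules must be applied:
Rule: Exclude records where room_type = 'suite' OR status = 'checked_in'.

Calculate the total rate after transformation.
1351

Step 1: Find records where room_type = 'suite' OR status = 'checked_in'
Step 2: 4 records match, summing to 1082
Step 3: Original sum: 2433
Step 4: Remaining sum = 2433 - 1082 = 1351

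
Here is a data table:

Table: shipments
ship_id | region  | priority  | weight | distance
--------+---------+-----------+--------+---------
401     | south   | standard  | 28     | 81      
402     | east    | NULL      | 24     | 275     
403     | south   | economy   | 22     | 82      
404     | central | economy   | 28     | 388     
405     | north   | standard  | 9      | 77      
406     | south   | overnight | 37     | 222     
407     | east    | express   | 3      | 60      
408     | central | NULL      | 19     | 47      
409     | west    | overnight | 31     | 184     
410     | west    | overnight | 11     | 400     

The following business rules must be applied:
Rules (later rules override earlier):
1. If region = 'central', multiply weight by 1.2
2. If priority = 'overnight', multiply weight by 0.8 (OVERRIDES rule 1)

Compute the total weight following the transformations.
205.6

Step 1: Rule 2 takes priority for records with priority = 'overnight'
  - 3 records: 79 × 0.8 = 63.2
Step 2: Rule 1 applies to remaining records with region = 'central'
  - 2 records: 47 × 1.2 = 56.4
Step 3: Other records unchanged: 86
Step 4: Final sum = 63.2 + 56.4 + 86 = 205.6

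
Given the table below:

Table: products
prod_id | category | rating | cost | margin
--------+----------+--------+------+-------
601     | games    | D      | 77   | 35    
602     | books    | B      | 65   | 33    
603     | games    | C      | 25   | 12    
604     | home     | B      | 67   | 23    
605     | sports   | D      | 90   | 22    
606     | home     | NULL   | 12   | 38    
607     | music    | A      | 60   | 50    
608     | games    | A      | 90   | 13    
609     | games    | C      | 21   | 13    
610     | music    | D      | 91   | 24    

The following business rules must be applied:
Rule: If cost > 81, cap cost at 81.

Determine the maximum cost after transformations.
81

Step 1: Original maximum cost = 91
Step 2: Apply cap at 81
Step 3: 3 records had cost > 81 and were capped
Step 4: Maximum after transformation = 81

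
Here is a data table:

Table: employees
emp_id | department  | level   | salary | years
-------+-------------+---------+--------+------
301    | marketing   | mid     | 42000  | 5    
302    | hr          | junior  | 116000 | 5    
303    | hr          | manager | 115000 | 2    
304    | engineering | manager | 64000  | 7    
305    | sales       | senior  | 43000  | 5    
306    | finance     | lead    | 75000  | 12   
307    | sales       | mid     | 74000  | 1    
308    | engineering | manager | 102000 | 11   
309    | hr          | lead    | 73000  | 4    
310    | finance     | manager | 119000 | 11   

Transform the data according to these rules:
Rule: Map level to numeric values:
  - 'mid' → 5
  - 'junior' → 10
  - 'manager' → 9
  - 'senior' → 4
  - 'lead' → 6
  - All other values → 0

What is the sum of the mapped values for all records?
72

Step 1: Apply mapping to each record
Step 2: Count by status:
  'mid': 2 records × 5 = 10
  'junior': 1 records × 10 = 10
  'manager': 4 records × 9 = 36
  'senior': 1 records × 4 = 4
  'lead': 2 records × 6 = 12
Step 3: Sum all mapped values = 72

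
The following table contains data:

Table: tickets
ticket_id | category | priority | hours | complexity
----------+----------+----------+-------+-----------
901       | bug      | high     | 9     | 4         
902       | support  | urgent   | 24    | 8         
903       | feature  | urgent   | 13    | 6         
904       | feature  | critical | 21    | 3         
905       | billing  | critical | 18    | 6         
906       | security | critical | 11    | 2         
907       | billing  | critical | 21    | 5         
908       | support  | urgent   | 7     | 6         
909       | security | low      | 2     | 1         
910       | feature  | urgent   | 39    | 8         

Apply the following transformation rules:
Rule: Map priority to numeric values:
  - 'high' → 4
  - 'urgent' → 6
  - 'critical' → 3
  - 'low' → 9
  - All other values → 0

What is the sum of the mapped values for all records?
49

Step 1: Apply mapping to each record
Step 2: Count by status:
  'high': 1 records × 4 = 4
  'urgent': 4 records × 6 = 24
  'critical': 4 records × 3 = 12
  'low': 1 records × 9 = 9
Step 3: Sum all mapped values = 49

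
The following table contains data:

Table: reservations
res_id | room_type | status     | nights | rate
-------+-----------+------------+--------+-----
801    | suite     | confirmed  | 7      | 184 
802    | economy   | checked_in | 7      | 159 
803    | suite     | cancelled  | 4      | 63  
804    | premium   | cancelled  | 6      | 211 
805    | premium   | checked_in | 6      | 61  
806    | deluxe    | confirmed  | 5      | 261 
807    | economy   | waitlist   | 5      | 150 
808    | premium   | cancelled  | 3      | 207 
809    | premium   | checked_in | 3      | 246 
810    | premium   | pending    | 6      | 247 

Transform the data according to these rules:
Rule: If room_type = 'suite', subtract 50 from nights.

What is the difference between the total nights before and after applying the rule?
100

Step 1: Original sum of nights = 52
Step 2: 2 records have room_type = 'suite'
Step 3: Each affected record changes by -50
Step 4: Total change = 2 × -50 = -100
Step 5: New sum = 52 + -100 = -48
Step 6: Difference = |-48 - 52| = 100
        (Sum decreased by 100)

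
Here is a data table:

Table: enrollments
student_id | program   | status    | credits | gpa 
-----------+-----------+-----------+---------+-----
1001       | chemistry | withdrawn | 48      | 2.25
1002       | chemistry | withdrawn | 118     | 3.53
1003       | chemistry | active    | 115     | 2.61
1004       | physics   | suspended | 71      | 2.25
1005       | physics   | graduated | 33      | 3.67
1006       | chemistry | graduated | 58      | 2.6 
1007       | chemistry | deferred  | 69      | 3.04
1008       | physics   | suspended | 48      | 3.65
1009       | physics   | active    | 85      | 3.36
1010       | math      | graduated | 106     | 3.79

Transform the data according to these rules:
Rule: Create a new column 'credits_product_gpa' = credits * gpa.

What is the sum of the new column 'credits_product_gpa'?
2328.65

Step 1: For each record, compute credits * gpa
Example calculations:
  48 * 2.25 = 108.0
  118 * 3.53 = 416.54
  115 * 2.61 = 300.15
  ...
Step 2: Sum all derived values
Step 3: Total = 2328.65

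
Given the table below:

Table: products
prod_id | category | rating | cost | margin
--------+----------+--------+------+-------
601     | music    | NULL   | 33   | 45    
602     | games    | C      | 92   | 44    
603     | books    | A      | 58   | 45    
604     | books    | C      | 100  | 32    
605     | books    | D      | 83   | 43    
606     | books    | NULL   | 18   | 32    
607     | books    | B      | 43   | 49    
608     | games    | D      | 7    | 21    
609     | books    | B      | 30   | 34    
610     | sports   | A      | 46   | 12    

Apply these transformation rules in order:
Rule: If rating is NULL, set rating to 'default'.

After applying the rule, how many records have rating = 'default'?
2

Step 1: Count records where rating IS NULL
Step 2: Found 2 records with NULL rating
Step 3: These records will have rating set to 'default'
Step 4: Records already having rating = 'default': 0
Step 5: Answer: 2 + 0 = 2 records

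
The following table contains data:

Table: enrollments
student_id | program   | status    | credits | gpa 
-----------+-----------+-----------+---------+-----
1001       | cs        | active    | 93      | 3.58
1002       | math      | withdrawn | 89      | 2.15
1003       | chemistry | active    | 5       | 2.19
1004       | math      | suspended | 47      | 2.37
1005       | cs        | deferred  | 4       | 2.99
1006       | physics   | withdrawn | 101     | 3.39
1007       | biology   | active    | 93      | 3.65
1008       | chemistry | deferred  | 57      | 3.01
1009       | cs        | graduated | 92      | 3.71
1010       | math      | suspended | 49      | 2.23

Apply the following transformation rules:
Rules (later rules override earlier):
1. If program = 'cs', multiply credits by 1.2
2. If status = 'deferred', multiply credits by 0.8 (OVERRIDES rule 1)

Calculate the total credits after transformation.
654.8

Step 1: Rule 2 takes priority for records with status = 'deferred'
  - 2 records: 61 × 0.8 = 48.8
Step 2: Rule 1 applies to remaining records with program = 'cs'
  - 2 records: 185 × 1.2 = 222.0
Step 3: Other records unchanged: 384
Step 4: Final sum = 48.8 + 222.0 + 384 = 654.8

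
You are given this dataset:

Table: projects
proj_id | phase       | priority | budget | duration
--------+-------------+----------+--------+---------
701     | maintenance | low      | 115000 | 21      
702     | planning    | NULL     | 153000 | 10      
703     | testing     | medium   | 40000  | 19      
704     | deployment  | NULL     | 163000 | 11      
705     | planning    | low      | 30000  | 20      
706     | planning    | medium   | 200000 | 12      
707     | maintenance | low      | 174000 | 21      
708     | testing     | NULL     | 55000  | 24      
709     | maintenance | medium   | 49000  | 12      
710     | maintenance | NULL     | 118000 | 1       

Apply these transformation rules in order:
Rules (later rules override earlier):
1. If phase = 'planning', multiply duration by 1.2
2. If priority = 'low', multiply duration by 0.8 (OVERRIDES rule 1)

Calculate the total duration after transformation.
143.0

Step 1: Rule 2 takes priority for records with priority = 'low'
  - 3 records: 62 × 0.8 = 49.6
Step 2: Rule 1 applies to remaining records with phase = 'planning'
  - 2 records: 22 × 1.2 = 26.4
Step 3: Other records unchanged: 67
Step 4: Final sum = 49.6 + 26.4 + 67 = 143.0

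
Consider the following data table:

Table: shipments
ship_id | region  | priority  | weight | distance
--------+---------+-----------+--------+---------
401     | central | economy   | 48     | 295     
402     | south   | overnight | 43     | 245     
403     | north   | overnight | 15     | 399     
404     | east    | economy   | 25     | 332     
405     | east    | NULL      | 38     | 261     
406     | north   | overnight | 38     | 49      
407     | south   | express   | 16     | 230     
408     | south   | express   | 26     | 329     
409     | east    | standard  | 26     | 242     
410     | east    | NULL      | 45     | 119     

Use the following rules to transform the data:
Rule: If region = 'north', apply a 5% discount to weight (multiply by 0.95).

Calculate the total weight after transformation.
317.35

Step 1: Records with region = 'north' have total weight = 53
Step 2: Apply multiplier: 53 × 0.95 = 50.35
Step 3: Other records total: 267
Step 4: Final sum = 50.35 + 267 = 317.35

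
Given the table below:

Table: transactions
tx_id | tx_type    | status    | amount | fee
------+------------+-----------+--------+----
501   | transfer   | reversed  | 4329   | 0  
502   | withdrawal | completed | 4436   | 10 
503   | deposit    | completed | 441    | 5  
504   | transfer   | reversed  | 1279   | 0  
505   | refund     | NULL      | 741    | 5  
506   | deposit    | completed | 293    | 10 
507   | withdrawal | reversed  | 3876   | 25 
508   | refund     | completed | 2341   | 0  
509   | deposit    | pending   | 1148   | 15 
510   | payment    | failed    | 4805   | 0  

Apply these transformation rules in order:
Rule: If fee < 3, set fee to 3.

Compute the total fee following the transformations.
82

Step 1: 4 records have fee < 3
Step 2: These records originally summed to 0
Step 3: After setting to minimum: 4 × 3 = 12
Step 4: Unaffected records sum: 70
Step 5: Final sum = 12 + 70 = 82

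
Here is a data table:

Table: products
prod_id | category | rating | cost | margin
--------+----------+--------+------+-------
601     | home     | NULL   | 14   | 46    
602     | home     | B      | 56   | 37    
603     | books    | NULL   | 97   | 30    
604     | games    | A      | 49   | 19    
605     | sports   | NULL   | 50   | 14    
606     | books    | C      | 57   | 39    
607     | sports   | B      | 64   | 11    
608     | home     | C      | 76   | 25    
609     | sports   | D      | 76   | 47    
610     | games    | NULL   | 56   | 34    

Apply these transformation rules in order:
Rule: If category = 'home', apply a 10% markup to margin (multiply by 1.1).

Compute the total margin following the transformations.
312.8

Step 1: Records with category = 'home' have total margin = 108
Step 2: Apply multiplier: 108 × 1.1 = 118.8
Step 3: Other records total: 194
Step 4: Final sum = 118.8 + 194 = 312.8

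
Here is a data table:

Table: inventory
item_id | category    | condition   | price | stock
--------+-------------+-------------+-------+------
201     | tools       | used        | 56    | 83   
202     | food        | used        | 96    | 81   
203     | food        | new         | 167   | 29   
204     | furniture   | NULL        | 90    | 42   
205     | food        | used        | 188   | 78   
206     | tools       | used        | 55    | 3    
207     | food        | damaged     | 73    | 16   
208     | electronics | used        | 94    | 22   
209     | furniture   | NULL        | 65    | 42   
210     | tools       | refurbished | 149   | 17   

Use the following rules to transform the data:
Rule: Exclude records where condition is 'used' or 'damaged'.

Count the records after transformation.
4

Step 1: Count records to exclude
  - 5 (used) + 1 (damaged) = 6 records
Step 2: Total records: 10
Step 3: Remaining = 10 - 6 = 4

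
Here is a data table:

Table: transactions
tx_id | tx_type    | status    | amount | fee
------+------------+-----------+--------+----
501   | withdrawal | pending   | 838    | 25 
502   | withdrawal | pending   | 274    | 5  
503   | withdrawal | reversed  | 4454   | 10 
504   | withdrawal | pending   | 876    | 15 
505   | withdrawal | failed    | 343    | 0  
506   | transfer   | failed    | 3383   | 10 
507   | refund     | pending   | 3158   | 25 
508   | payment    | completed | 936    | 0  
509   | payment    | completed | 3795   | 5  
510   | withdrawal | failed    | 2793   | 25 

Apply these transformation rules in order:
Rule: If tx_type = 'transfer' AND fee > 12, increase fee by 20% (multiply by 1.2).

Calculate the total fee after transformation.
120

Step 1: Find records where tx_type = 'transfer' AND fee > 12
Step 2: 0 records match, summing to 0
Step 3: After multiplier: 0 × 1.2 = 0.0
Step 4: Unaffected records sum: 120
Step 5: Final sum = 0.0 + 120 = 120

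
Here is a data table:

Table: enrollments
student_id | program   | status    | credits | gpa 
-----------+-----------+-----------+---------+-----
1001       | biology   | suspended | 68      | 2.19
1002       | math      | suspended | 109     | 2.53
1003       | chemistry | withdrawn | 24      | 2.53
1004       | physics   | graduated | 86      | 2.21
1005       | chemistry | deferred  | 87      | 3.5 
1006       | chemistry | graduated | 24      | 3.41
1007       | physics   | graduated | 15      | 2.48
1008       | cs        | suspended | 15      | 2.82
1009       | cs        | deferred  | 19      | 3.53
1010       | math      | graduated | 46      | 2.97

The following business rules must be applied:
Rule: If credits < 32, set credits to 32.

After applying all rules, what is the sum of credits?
556

Step 1: 5 records have credits < 32
Step 2: These records originally summed to 97
Step 3: After setting to minimum: 5 × 32 = 160
Step 4: Unaffected records sum: 396
Step 5: Final sum = 160 + 396 = 556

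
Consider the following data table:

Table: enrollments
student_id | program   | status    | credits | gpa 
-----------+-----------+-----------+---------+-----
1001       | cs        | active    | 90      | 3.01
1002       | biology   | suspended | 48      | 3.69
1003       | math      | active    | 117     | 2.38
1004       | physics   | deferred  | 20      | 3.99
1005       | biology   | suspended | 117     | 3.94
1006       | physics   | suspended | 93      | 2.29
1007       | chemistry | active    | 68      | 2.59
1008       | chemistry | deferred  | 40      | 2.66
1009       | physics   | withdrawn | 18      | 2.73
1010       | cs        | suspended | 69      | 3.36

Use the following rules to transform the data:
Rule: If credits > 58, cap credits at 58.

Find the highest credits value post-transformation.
58

Step 1: Original maximum credits = 117
Step 2: Apply cap at 58
Step 3: 6 records had credits > 58 and were capped
Step 4: Maximum after transformation = 58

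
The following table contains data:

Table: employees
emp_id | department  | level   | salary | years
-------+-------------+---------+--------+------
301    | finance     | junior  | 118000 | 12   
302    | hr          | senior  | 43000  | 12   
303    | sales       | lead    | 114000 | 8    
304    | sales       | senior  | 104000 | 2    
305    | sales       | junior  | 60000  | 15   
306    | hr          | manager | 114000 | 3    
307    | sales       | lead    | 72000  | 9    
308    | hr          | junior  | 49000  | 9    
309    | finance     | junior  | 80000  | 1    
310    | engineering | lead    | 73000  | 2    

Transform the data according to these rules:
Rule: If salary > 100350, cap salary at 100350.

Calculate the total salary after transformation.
778400

Step 1: 4 records have salary > 100350
Step 2: These records originally summed to 450000
Step 3: After capping: 4 × 100350 = 401400
Step 4: Unaffected records sum: 377000
Step 5: Final sum = 401400 + 377000 = 778400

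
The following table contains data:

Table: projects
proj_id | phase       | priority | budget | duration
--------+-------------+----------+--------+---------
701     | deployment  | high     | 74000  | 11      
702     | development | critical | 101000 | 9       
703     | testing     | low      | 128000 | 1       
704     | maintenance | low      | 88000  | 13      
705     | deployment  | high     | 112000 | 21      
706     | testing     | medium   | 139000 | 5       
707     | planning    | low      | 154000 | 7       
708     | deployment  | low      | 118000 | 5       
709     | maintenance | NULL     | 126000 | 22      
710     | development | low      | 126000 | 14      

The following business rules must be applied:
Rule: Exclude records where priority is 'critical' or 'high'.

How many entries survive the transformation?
7

Step 1: Count records to exclude
  - 1 (critical) + 2 (high) = 3 records
Step 2: Total records: 10
Step 3: Remaining = 10 - 3 = 7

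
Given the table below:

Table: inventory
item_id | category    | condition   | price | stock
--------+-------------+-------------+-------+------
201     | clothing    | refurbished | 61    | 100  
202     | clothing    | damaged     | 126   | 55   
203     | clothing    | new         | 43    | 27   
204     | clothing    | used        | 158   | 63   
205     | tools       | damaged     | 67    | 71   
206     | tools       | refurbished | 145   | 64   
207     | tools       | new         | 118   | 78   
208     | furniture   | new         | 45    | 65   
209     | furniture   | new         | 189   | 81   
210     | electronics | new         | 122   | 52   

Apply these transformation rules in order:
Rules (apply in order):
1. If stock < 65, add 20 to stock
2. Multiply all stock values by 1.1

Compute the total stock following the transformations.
831.6

Step 1: Apply Rule 1 - Add 20 to records with stock < 65
  - 5 records affected: 261 + (5 × 20) = 361
  - Unaffected records: 395
  - Sum after Rule 1: 756
Step 2: Apply Rule 2 - Multiply all by 1.1
  - 756 × 1.1 = 831.6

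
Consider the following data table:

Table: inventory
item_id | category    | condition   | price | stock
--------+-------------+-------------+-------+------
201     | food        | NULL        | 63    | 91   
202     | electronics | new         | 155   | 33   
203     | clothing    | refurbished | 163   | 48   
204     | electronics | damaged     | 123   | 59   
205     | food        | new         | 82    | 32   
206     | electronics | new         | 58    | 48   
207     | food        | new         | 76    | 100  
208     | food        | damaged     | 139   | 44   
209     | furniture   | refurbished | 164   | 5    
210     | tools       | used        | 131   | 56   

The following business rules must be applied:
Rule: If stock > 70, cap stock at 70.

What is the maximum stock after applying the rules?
70

Step 1: Original maximum stock = 100
Step 2: Apply cap at 70
Step 3: 2 records had stock > 70 and were capped
Step 4: Maximum after transformation = 70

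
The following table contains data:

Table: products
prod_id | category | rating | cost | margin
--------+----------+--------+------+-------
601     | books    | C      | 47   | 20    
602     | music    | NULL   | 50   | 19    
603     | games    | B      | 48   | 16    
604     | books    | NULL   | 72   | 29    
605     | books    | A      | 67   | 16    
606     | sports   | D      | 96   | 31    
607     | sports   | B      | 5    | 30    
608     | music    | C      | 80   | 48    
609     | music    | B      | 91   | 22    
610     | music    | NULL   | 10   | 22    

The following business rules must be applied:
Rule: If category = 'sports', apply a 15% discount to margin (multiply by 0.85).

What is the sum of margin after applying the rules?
243.85

Step 1: Records with category = 'sports' have total margin = 61
Step 2: Apply multiplier: 61 × 0.85 = 51.85
Step 3: Other records total: 192
Step 4: Final sum = 51.85 + 192 = 243.85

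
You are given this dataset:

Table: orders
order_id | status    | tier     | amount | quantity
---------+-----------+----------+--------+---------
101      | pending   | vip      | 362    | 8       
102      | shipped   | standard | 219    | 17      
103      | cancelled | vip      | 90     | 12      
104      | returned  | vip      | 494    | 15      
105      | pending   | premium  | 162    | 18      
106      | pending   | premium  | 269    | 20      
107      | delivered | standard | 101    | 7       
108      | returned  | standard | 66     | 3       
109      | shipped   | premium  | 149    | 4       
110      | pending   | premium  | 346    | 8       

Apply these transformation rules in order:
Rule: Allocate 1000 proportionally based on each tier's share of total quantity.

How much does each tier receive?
premium: 446.43, standard: 241.07, vip: 312.5

Step 1: Calculate total quantity = 112
Step 2: Calculate each tier's proportion:
  premium: 50/112 = 44.64% → 446.43
  standard: 27/112 = 24.11% → 241.07
  vip: 35/112 = 31.25% → 312.5
Step 3: Verify: sum of allocations ≈ 1000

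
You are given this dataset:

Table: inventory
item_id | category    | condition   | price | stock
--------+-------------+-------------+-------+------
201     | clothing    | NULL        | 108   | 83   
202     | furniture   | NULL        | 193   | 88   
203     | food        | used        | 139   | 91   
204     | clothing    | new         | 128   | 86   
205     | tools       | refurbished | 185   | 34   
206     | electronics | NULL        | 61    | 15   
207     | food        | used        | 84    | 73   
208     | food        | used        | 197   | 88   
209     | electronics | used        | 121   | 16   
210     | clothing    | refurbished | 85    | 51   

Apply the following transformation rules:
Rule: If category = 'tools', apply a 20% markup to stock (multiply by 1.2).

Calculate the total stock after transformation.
631.8

Step 1: Records with category = 'tools' have total stock = 34
Step 2: Apply multiplier: 34 × 1.2 = 40.8
Step 3: Other records total: 591
Step 4: Final sum = 40.8 + 591 = 631.8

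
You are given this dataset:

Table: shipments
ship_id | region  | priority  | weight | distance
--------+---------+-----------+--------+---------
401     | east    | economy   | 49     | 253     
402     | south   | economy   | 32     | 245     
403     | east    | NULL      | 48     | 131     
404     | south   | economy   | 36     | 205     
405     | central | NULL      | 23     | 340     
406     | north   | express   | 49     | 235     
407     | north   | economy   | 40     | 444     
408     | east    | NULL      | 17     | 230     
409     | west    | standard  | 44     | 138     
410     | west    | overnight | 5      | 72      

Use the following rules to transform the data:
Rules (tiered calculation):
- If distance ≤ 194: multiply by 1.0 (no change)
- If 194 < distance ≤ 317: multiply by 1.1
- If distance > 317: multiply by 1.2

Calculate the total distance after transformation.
2566.6

Step 1: Tier 1 (distance ≤ 194): 3 records, sum = 341 × 1.0 = 341.0
Step 2: Tier 2 (194 < distance ≤ 317): 5 records, sum = 1168 × 1.1 = 1284.8
Step 3: Tier 3 (distance > 317): 2 records, sum = 784 × 1.2 = 940.8
Step 4: Final sum = 341.0 + 1284.8 + 940.8 = 2566.6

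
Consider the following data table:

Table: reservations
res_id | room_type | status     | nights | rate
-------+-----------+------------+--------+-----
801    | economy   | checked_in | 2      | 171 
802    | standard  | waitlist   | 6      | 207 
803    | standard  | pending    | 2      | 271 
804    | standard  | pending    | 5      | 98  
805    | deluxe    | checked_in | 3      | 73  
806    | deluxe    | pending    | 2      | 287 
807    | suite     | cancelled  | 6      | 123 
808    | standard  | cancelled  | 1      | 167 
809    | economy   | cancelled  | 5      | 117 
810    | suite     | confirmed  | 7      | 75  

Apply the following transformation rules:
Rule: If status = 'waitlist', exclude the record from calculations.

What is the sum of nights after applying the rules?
33

Step 1: Identify records where status = 'waitlist'
Step 2: The excluded records sum to 6
Step 3: Original total nights = 39
Step 4: Remaining total = 39 - 6 = 33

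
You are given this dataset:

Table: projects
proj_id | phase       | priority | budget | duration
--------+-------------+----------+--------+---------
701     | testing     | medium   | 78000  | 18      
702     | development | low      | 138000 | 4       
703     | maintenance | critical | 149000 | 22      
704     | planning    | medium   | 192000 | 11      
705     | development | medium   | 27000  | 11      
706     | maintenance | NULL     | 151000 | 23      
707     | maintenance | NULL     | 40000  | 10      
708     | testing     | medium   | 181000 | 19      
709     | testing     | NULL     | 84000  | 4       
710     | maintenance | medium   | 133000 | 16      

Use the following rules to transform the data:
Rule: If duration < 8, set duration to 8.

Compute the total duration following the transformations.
146

Step 1: 2 records have duration < 8
Step 2: These records originally summed to 8
Step 3: After setting to minimum: 2 × 8 = 16
Step 4: Unaffected records sum: 130
Step 5: Final sum = 16 + 130 = 146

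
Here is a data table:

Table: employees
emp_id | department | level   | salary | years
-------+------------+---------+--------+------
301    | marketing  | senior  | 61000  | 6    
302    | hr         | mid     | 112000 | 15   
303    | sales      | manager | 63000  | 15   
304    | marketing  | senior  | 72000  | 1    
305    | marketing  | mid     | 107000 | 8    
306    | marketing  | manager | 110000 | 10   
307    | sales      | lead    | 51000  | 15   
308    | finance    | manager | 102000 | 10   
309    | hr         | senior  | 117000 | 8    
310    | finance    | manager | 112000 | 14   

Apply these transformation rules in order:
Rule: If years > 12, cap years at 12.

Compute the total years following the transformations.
91

Step 1: 4 records have years > 12
Step 2: These records originally summed to 59
Step 3: After capping: 4 × 12 = 48
Step 4: Unaffected records sum: 43
Step 5: Final sum = 48 + 43 = 91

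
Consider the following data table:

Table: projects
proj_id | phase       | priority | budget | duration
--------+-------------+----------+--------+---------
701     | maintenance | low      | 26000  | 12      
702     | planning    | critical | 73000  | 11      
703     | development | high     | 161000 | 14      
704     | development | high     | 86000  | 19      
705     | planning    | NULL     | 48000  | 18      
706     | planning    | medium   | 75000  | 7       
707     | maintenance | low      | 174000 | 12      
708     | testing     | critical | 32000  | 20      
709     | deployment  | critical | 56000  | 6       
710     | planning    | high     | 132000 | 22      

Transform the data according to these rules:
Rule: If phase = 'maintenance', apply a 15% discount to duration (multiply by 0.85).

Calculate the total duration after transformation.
137.4

Step 1: Records with phase = 'maintenance' have total duration = 24
Step 2: Apply multiplier: 24 × 0.85 = 20.4
Step 3: Other records total: 117
Step 4: Final sum = 20.4 + 117 = 137.4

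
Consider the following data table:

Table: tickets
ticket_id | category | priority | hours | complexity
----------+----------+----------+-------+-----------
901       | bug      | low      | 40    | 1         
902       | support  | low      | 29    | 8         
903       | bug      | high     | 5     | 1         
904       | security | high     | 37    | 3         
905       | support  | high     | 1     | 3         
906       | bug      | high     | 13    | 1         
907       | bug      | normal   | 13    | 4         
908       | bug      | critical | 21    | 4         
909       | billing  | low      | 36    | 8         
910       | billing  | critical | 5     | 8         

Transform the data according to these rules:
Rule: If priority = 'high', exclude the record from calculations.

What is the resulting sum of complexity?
33

Step 1: Identify records where priority = 'high'
Step 2: The excluded records sum to 8
Step 3: Original total complexity = 41
Step 4: Remaining total = 41 - 8 = 33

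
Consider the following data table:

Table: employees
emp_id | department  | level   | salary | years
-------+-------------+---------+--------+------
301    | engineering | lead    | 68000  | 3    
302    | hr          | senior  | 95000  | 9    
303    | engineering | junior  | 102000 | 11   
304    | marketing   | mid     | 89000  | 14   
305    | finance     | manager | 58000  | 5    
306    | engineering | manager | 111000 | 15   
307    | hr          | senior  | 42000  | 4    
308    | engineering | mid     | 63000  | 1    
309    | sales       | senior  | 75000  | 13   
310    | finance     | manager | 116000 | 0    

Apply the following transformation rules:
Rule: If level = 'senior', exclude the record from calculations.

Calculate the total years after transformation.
49

Step 1: Identify records where level = 'senior'
Step 2: The excluded records sum to 26
Step 3: Original total years = 75
Step 4: Remaining total = 75 - 26 = 49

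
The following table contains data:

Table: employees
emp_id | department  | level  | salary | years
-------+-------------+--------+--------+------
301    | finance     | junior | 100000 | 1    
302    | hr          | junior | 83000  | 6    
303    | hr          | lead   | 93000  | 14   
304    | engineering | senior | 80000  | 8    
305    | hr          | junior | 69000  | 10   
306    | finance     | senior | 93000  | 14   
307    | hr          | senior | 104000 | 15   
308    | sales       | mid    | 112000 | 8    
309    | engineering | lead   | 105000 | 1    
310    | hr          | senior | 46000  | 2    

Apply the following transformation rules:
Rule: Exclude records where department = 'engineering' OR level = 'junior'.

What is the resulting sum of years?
53

Step 1: Find records where department = 'engineering' OR level = 'junior'
Step 2: 5 records match, summing to 26
Step 3: Original sum: 79
Step 4: Remaining sum = 79 - 26 = 53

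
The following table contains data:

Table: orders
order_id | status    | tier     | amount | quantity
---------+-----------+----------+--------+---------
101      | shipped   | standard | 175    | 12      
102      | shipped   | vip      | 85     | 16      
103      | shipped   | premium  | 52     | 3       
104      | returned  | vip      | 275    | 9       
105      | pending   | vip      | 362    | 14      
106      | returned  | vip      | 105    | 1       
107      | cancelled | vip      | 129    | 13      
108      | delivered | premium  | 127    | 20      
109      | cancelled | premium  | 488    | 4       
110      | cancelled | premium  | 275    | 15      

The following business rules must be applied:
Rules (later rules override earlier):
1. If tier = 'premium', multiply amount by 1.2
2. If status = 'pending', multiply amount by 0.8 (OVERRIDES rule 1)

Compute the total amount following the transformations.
2189.0

Step 1: Rule 2 takes priority for records with status = 'pending'
  - 1 records: 362 × 0.8 = 289.6
Step 2: Rule 1 applies to remaining records with tier = 'premium'
  - 4 records: 942 × 1.2 = 1130.4
Step 3: Other records unchanged: 769
Step 4: Final sum = 289.6 + 1130.4 + 769 = 2189.0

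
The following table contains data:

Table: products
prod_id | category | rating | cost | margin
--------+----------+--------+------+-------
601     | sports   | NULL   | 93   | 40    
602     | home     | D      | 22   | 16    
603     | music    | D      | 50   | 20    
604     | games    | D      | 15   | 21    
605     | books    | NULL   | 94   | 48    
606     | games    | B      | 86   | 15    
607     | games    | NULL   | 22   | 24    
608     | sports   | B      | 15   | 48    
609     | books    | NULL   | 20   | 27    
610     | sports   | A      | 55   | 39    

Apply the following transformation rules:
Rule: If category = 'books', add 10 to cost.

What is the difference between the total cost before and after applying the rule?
20

Step 1: Original sum of cost = 472
Step 2: 2 records have category = 'books'
Step 3: Each affected record changes by 10
Step 4: Total change = 2 × 10 = 20
Step 5: New sum = 472 + 20 = 492
Step 6: Difference = |492 - 472| = 20
        (Sum increased by 20)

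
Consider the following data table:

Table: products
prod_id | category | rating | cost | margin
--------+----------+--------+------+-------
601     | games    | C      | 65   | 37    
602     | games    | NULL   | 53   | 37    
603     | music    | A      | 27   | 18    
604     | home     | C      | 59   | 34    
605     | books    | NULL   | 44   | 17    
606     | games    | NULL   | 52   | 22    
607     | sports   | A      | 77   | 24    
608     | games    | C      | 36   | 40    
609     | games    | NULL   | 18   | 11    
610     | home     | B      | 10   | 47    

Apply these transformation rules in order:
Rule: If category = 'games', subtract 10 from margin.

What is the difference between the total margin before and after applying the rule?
50

Step 1: Original sum of margin = 287
Step 2: 5 records have category = 'games'
Step 3: Each affected record changes by -10
Step 4: Total change = 5 × -10 = -50
Step 5: New sum = 287 + -50 = 237
Step 6: Difference = |237 - 287| = 50
        (Sum decreased by 50)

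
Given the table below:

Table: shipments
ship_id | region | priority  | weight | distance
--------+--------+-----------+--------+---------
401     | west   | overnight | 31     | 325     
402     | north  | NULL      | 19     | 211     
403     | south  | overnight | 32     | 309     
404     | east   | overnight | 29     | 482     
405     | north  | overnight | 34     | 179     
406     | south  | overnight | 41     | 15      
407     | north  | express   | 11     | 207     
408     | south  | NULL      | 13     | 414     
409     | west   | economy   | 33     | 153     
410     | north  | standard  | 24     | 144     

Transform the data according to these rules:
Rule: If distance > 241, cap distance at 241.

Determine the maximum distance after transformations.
241

Step 1: Original maximum distance = 482
Step 2: Apply cap at 241
Step 3: 4 records had distance > 241 and were capped
Step 4: Maximum after transformation = 241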